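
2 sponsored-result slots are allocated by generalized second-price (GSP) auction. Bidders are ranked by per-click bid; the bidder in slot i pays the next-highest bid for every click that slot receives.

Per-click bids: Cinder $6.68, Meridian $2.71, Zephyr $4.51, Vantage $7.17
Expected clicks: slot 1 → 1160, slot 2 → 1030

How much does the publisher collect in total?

Ranked by bid: $7.17 (Vantage) > $6.68 (Cinder) > $4.51 (Zephyr) > …
Slot 1: Vantage pays $6.68 × 1160 = $7748.80
Slot 2: Cinder pays $4.51 × 1030 = $4645.30
Total = $12394.10

Total revenue: $12394.10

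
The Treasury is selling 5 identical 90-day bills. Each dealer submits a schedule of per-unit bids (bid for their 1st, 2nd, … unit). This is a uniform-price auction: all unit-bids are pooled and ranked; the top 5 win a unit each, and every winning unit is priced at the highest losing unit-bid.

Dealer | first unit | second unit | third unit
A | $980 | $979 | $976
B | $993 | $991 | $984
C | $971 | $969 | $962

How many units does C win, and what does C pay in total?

All unit-bids, highest first — top 5: 993 (B-1), 991 (B-2), 984 (B-3), 980 (A-1), 979 (A-2)
First bid not allocated: $976.
C wins 0 unit(s) at $976 each.

C: 0 units, pays $0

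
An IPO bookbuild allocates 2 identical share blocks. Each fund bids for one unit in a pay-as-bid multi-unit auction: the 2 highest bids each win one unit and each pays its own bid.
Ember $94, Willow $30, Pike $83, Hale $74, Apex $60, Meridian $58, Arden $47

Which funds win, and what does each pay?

Ember $94, Pike $83

Sorting: 94 (Ember), 83 (Pike), 74 (Hale), 60 (Apex), …
The 2 highest are Ember, Pike.
Each winner pays its own bid: Ember $94, Pike $83.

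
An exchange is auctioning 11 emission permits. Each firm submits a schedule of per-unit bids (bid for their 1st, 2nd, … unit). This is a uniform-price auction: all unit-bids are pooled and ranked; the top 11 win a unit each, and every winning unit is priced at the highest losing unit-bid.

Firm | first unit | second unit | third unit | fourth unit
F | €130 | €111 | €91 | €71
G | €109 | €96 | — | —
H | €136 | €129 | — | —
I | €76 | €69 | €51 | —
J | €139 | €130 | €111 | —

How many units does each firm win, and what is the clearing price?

F 3, G 2, H 2, I 1, J 3; clearing price €71

Merging the schedules and taking the best 11: 139 (J-1), 136 (H-1), 130 (F-1), 130 (J-2), 129 (H-2), 111 (F-2), 111 (J-3), 109 (G-1), 96 (G-2), 91 (F-3), 76 (I-1)
The (k+1)-th unit-bid is €71.
Allocation: F 3, G 2, H 2, I 1, J 3.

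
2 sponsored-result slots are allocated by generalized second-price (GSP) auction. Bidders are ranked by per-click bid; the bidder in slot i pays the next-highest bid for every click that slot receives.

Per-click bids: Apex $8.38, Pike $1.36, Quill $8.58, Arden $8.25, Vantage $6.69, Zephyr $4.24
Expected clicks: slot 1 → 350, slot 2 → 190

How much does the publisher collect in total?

Ranked by bid: $8.58 (Quill) > $8.38 (Apex) > $8.25 (Arden) > …
Slot 1: Quill pays $8.38 × 350 = $2933.00
Slot 2: Apex pays $8.25 × 190 = $1567.50
Total = $4500.50

Total revenue: $4500.50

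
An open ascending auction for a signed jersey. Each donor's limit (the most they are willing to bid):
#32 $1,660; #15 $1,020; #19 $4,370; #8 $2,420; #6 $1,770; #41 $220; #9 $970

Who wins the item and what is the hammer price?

Sorting limits: 4,370 (#19) > 2,420 (#8) > 1,770 (#6) > 1,660 (#32) > 1,020 (#15) > 970 (#9) > …
#8 is the last rival to drop out, at $2,420; #19 remains and wins at that price.

#19 wins at $2,420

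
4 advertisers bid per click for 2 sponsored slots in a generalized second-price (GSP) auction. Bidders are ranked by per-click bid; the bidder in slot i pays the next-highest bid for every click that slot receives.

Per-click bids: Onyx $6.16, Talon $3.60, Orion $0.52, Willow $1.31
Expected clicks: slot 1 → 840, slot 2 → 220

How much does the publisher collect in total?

Total revenue: $3312.20

Per-click bids in order: $6.16 (Onyx) > $3.60 (Talon) > $1.31 (Willow) > …
Slot 1: Onyx pays $3.60 × 840 = $3024.00
Slot 2: Talon pays $1.31 × 220 = $288.20
Total = $3312.20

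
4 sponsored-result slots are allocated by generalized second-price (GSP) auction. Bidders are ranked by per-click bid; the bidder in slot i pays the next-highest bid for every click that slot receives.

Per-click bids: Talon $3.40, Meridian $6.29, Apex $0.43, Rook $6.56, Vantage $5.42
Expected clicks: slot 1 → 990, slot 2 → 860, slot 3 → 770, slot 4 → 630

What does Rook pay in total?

Rook pays $6227.10

Per-click bids in order: $6.56 (Rook) > $6.29 (Meridian) > $5.42 (Vantage) > $3.40 (Talon) > $0.43 (Apex)
Rook holds slot 1 → pays next bid $6.29 × 990 clicks = $6227.10.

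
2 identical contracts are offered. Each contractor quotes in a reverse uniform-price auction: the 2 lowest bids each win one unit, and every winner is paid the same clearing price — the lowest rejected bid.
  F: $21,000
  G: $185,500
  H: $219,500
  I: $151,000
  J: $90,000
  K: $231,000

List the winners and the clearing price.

F, J; each is paid $151,000

Sorting: 21,000 (F), 90,000 (J), 151,000 (I), 185,500 (G), …
The 2 lowest are F, J.
Clearing price = lowest rejected bid = $151,000.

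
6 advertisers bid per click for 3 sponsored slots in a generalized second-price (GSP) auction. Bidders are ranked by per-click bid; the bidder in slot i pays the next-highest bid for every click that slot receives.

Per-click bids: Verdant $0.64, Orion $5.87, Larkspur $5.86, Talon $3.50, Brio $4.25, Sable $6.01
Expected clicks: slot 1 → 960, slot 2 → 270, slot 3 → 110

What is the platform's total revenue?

Sorting advertisers: $6.01 (Sable) > $5.87 (Orion) > $5.86 (Larkspur) > $4.25 (Brio) > …
Slot 1: Sable pays $5.87 × 960 = $5635.20
Slot 2: Orion pays $5.86 × 270 = $1582.20
Slot 3: Larkspur pays $4.25 × 110 = $467.50
Total = $7684.90

Total revenue: $7684.90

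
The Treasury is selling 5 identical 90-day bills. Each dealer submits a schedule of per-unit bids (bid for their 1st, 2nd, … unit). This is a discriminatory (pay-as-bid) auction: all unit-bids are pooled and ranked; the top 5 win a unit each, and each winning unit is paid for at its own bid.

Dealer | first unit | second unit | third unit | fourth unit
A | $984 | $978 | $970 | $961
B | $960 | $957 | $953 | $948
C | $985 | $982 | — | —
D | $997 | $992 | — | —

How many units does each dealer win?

A 1, C 2, D 2

Pooled unit-bids ranked (top 5): 997 (D-1), 992 (D-2), 985 (C-1), 984 (A-1), 982 (C-2)
Next rejected bid: $978 (not a price — pay-as-bid).
Allocation: A 1, C 2, D 2.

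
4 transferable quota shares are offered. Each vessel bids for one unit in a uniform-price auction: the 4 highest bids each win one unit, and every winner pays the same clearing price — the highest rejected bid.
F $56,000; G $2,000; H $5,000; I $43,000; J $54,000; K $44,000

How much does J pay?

J pays $5,000

Ordering the bids: 56,000 (F), 54,000 (J), 44,000 (K), 43,000 (I), 5,000 (H), 2,000 (G)
Top 4: F, J, K, I.
Highest unsuccessful bid: $5,000 → clearing price.
J wins → pays $5,000.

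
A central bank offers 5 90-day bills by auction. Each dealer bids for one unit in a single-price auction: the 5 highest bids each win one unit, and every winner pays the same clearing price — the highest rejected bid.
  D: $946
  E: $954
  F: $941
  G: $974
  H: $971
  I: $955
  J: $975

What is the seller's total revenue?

Sorting: 975 (J), 974 (G), 971 (H), 955 (I), 954 (E), 946 (D), 941 (F)
Top 5: J, G, H, I, E.
First losing bid is D's $946, which sets the uniform price.
Total revenue = 5 × $946 = $4,730.

Total revenue: $4,730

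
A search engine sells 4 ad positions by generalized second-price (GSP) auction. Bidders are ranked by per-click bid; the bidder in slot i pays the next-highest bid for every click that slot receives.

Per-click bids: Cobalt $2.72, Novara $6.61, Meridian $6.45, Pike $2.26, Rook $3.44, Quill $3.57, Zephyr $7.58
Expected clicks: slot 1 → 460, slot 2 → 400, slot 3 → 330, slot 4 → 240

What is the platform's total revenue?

Sorting advertisers: $7.58 (Zephyr) > $6.61 (Novara) > $6.45 (Meridian) > $3.57 (Quill) > $3.44 (Rook) > …
Slot 1: Zephyr pays $6.61 × 460 = $3040.60
Slot 2: Novara pays $6.45 × 400 = $2580.00
Slot 3: Meridian pays $3.57 × 330 = $1178.10
Slot 4: Quill pays $3.44 × 240 = $825.60
Total = $7624.30

Total revenue: $7624.30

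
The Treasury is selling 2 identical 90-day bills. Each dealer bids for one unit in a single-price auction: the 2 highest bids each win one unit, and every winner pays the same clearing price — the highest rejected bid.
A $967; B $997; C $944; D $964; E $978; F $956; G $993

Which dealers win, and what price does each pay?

Sorting: 997 (B), 993 (G), 978 (E), 967 (A), …
Winners (2 units): B, G.
First losing bid is E's $978, which sets the uniform price.

B, G; each pays $978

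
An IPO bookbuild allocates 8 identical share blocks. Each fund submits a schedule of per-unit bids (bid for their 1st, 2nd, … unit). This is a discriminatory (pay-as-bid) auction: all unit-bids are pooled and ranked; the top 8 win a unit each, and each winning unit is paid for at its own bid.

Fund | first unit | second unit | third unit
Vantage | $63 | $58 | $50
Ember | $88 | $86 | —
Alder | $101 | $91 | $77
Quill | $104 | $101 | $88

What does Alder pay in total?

All unit-bids, highest first — top 8: 104 (Quill-1), 101 (Alder-1), 101 (Quill-2), 91 (Alder-2), 88 (Ember-1), 88 (Quill-3), 86 (Ember-2), 77 (Alder-3)
Next rejected bid: $63 (not a price — pay-as-bid).
Alder's winning unit-bids: 101 + 91 + 77 = $269.

Alder pays $269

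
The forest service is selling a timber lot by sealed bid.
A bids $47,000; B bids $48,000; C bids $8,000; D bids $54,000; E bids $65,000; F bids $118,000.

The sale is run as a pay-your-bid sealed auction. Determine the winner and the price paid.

Rule: the highest bidder wins and pays their own bid.
Bids in order: 118,000 (F) > 65,000 (E) > 54,000 (D) > 48,000 (B) > 47,000 (A) > 8,000 (C)
First-price: F pays what they bid, $118,000.

F pays $118,000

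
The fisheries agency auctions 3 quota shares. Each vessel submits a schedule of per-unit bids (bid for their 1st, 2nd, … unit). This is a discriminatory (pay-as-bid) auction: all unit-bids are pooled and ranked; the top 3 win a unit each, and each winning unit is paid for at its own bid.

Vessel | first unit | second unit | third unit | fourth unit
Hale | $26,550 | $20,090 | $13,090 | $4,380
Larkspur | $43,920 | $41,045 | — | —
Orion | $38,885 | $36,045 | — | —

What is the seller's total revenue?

Total revenue: $123,850

Merging the schedules and taking the best 3: 43,920 (Larkspur-1), 41,045 (Larkspur-2), 38,885 (Orion-1)
Next rejected bid: $36,045 (not a price — pay-as-bid).
Each winning unit pays its own bid.
Revenue = 43,920 + 41,045 + 38,885 = $123,850.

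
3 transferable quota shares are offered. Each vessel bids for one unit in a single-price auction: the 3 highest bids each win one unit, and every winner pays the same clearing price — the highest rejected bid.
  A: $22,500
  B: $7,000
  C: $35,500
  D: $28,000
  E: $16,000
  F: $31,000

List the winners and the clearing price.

Sorting: 35,500 (C), 31,000 (F), 28,000 (D), 22,500 (A), 16,000 (E), …
Top 3: C, F, D.
Clearing price = highest rejected bid = $22,500.

C, F, D; each pays $22,500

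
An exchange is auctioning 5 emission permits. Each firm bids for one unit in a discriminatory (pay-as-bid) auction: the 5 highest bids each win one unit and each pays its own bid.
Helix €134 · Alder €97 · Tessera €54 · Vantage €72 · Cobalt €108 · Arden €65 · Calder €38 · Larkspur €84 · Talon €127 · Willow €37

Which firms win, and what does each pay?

Helix €134, Talon €127, Cobalt €108, Alder €97, Larkspur €84

Sorting: 134 (Helix), 127 (Talon), 108 (Cobalt), 97 (Alder), 84 (Larkspur), 72 (Vantage), 65 (Arden), …
Top 5: Helix, Talon, Cobalt, Alder, Larkspur.
Each winner pays its own bid: Helix €134, Talon €127, Cobalt €108, Alder €97, Larkspur €84.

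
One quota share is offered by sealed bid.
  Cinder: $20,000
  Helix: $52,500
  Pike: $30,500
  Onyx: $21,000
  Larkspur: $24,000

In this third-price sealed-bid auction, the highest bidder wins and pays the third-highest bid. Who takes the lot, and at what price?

Bids ranked: 52,500 (Helix) > 30,500 (Pike) > 24,000 (Larkspur) > 21,000 (Onyx) > 20,000 (Cinder)
Helix is highest; pays the third-highest bid, $24,000.

Helix pays $24,000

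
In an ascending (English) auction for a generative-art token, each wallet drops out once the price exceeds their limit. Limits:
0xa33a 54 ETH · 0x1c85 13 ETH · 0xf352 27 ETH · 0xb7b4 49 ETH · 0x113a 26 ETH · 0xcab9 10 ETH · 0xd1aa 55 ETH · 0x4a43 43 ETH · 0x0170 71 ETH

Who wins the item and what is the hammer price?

0x0170 wins at 55 ETH

Sorting limits: 71 (0x0170) > 55 (0xd1aa) > 54 (0xa33a) > 49 (0xb7b4) > 43 (0x4a43) > 27 (0xf352) > …
0xd1aa is the last rival to drop out, at 55 ETH; 0x0170 remains and wins at that price.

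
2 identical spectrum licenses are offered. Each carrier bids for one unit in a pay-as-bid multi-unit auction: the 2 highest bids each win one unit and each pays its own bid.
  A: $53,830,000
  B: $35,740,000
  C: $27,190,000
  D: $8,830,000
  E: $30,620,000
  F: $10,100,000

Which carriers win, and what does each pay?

Sorting: 53,830,000 (A), 35,740,000 (B), 30,620,000 (E), 27,190,000 (C), …
The 2 highest are A, B.
Each winner pays its own bid: A $53,830,000, B $35,740,000.

A $53,830,000, B $35,740,000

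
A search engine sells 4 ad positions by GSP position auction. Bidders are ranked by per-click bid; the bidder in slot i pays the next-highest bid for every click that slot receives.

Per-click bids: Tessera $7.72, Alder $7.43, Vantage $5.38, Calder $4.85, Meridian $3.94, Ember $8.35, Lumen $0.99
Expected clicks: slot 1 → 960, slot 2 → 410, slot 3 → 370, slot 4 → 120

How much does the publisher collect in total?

Ranked by bid: $8.35 (Ember) > $7.72 (Tessera) > $7.43 (Alder) > $5.38 (Vantage) > $4.85 (Calder) > …
Slot 1: Ember pays $7.72 × 960 = $7411.20
Slot 2: Tessera pays $7.43 × 410 = $3046.30
Slot 3: Alder pays $5.38 × 370 = $1990.60
Slot 4: Vantage pays $4.85 × 120 = $582.00
Total = $13030.10

Total revenue: $13030.10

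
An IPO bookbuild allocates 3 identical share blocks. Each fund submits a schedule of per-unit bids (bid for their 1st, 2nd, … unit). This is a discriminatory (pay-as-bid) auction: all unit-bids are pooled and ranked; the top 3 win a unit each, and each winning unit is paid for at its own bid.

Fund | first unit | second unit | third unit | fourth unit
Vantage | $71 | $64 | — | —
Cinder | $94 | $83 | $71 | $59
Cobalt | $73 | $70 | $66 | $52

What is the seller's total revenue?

All unit-bids, highest first — top 3: 94 (Cinder-1), 83 (Cinder-2), 73 (Cobalt-1)
Next rejected bid: $71 (not a price — pay-as-bid).
Each winning unit pays its own bid.
Revenue = 94 + 83 + 73 = $250.

Total revenue: $250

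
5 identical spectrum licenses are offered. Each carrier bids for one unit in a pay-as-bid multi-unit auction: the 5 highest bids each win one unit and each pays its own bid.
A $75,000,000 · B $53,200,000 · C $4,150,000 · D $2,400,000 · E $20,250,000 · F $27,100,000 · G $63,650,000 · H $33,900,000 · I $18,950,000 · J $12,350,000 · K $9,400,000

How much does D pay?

D pays $0

Ordering the bids: 75,000,000 (A), 63,650,000 (G), 53,200,000 (B), 33,900,000 (H), 27,100,000 (F), 20,250,000 (E), 18,950,000 (I), …
Top 5: A, G, B, H, F.
D does not win → $0.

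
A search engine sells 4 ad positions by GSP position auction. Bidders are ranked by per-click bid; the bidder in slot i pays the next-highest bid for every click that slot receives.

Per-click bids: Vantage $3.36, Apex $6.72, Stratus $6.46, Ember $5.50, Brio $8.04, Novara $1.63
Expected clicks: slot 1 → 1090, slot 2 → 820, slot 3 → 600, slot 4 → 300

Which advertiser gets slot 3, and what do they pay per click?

Ranked by bid: $8.04 (Brio) > $6.72 (Apex) > $6.46 (Stratus) > $5.50 (Ember) > $3.36 (Vantage) > …
Slot 3 goes to the third-ranked bidder, Stratus, who pays the next bid down: $5.50/click.

Stratus; $5.50 per click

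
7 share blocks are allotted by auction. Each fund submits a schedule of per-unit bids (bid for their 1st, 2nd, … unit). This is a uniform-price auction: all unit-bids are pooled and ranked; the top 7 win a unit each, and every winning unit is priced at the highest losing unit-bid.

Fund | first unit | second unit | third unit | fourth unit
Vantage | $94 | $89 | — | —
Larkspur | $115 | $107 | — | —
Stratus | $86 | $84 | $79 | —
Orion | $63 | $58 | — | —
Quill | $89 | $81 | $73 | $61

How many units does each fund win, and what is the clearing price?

Pooled unit-bids ranked (top 7): 115 (Larkspur-1), 107 (Larkspur-2), 94 (Vantage-1), 89 (Vantage-2), 89 (Quill-1), 86 (Stratus-1), 84 (Stratus-2)
The (k+1)-th unit-bid is $81.
Allocation: Larkspur 2, Quill 1, Stratus 2, Vantage 2.

Larkspur 2, Quill 1, Stratus 2, Vantage 2; clearing price $81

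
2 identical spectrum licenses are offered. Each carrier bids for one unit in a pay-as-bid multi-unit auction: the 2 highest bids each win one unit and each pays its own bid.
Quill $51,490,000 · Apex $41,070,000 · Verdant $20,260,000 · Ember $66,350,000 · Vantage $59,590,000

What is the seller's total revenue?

Total revenue: $125,940,000

Bids ranked high→low: 66,350,000 (Ember), 59,590,000 (Vantage), 51,490,000 (Quill), 41,070,000 (Apex), …
Top 2: Ember, Vantage.
Total revenue = 66,350,000 + 59,590,000 = $125,940,000.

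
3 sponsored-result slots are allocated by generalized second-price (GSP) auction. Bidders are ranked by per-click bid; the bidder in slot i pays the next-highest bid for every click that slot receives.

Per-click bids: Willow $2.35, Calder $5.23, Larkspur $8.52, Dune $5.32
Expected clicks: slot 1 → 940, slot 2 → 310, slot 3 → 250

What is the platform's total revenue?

Total revenue: $7209.60

Sorting advertisers: $8.52 (Larkspur) > $5.32 (Dune) > $5.23 (Calder) > $2.35 (Willow)
Slot 1: Larkspur pays $5.32 × 940 = $5000.80
Slot 2: Dune pays $5.23 × 310 = $1621.30
Slot 3: Calder pays $2.35 × 250 = $587.50
Total = $7209.60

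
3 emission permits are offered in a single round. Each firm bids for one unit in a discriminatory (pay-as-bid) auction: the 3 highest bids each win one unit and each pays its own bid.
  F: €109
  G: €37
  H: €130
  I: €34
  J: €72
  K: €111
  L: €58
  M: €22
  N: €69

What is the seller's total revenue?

Total revenue: €350

Bids ranked high→low: 130 (H), 111 (K), 109 (F), 72 (J), 69 (N), …
Winners (3 units): H, K, F.
Total revenue = 130 + 111 + 109 = €350.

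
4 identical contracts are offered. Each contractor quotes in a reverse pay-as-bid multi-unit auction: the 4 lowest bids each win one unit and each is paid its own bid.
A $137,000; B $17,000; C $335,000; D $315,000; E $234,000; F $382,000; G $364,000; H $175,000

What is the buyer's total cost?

Sorting: 17,000 (B), 137,000 (A), 175,000 (H), 234,000 (E), 315,000 (D), 335,000 (C), …
Lowest 4: B, A, H, E.
Total cost = 17,000 + 137,000 + 175,000 + 234,000 = $563,000.

Total cost: $563,000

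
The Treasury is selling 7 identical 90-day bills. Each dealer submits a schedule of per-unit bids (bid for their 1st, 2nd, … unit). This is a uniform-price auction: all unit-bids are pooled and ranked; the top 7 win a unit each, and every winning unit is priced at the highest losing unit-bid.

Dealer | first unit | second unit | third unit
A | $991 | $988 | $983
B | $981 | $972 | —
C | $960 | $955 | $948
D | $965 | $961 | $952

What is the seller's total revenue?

Merging the schedules and taking the best 7: 991 (A-1), 988 (A-2), 983 (A-3), 981 (B-1), 972 (B-2), 965 (D-1), 961 (D-2)
The (k+1)-th unit-bid is $960.
Allocation: A 3, B 2, D 2. Every unit priced at $960.
Revenue = 7 × 960 = $6,720.

Total revenue: $6,720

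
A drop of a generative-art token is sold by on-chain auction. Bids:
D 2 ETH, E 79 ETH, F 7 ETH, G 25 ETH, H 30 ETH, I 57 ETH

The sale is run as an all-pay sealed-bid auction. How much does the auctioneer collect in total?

Bids in order: 79 (E) > 57 (I) > 30 (H) > 25 (G) > 7 (F) > 2 (D)
E wins with the top bid; all bids are sunk regardless.
Every bidder forfeits their bid regardless of winning.
Revenue = 2 + 79 + 7 + 25 + 30 + 57 = 200 ETH.

Total revenue: 200 ETH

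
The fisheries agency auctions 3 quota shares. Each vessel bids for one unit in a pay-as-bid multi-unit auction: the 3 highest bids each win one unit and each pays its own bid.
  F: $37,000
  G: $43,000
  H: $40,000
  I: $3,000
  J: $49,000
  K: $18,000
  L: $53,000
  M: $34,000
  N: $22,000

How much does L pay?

L pays $53,000

Sorting: 53,000 (L), 49,000 (J), 43,000 (G), 40,000 (H), 37,000 (F), …
The 3 highest are L, J, G.
L wins → own bid $53,000.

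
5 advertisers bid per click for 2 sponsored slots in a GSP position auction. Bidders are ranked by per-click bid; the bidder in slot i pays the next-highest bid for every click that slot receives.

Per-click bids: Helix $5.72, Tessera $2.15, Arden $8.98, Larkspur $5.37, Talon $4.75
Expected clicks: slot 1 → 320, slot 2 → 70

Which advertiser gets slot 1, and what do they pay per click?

Arden; $5.72 per click

Per-click bids in order: $8.98 (Arden) > $5.72 (Helix) > $5.37 (Larkspur) > …
Slot 1 goes to the first-ranked bidder, Arden, who pays the next bid down: $5.72/click.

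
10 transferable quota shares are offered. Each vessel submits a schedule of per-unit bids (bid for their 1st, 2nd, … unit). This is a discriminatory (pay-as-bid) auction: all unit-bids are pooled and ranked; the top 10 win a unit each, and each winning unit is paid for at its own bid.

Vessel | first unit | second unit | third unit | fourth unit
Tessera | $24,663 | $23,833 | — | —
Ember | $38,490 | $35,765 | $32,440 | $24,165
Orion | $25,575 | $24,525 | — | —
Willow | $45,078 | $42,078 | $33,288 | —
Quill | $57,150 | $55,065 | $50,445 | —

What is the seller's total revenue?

Total revenue: $415,374

All unit-bids, highest first — top 10: 57,150 (Quill-1), 55,065 (Quill-2), 50,445 (Quill-3), 45,078 (Willow-1), 42,078 (Willow-2), 38,490 (Ember-1), 35,765 (Ember-2), 33,288 (Willow-3), 32,440 (Ember-3), 25,575 (Orion-1)
Next rejected bid: $24,663 (not a price — pay-as-bid).
Each winning unit pays its own bid.
Revenue = 57,150 + 55,065 + 50,445 + 45,078 + 42,078 + 38,490 + 35,765 + 33,288 + 32,440 + 25,575 = $415,374.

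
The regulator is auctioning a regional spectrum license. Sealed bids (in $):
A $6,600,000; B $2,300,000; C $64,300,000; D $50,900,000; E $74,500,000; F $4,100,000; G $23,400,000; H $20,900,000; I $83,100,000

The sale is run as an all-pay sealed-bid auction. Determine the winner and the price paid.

Bids ranked: 83,100,000 (I) > 74,500,000 (E) > 64,300,000 (C) > 50,900,000 (D) > 23,400,000 (G) > 20,900,000 (H) > …
I is highest and takes the item; every bidder forfeits their bid.

I pays $83,100,000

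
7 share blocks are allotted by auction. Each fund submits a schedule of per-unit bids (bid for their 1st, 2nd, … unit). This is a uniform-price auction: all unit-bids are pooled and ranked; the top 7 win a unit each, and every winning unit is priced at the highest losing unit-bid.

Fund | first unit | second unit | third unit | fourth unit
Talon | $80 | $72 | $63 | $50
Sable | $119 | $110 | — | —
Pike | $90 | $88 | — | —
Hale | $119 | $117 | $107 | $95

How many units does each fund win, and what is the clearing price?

Pooled unit-bids ranked (top 7): 119 (Sable-1), 119 (Hale-1), 117 (Hale-2), 110 (Sable-2), 107 (Hale-3), 95 (Hale-4), 90 (Pike-1)
First bid not allocated: $88.
Allocation: Hale 4, Pike 1, Sable 2.

Hale 4, Pike 1, Sable 2; clearing price $88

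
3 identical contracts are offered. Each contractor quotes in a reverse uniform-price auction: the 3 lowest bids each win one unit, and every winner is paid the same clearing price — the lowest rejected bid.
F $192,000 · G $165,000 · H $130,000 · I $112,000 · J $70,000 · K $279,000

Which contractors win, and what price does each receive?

J, I, H; each is paid $165,000

Bids ranked low→high: 70,000 (J), 112,000 (I), 130,000 (H), 165,000 (G), 192,000 (F), …
Lowest 3: J, I, H.
First losing bid is G's $165,000, which sets the uniform price.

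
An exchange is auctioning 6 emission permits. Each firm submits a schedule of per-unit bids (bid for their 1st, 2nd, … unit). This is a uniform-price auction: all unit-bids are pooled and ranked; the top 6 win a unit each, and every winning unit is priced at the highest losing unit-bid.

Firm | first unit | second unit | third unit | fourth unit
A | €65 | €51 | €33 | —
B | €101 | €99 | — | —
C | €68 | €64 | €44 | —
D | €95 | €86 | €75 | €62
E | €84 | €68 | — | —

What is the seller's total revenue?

Total revenue: €408

Pooled unit-bids ranked (top 6): 101 (B-1), 99 (B-2), 95 (D-1), 86 (D-2), 84 (E-1), 75 (D-3)
The (k+1)-th unit-bid is €68.
Allocation: B 2, D 3, E 1. Every unit priced at €68.
Revenue = 6 × 68 = €408.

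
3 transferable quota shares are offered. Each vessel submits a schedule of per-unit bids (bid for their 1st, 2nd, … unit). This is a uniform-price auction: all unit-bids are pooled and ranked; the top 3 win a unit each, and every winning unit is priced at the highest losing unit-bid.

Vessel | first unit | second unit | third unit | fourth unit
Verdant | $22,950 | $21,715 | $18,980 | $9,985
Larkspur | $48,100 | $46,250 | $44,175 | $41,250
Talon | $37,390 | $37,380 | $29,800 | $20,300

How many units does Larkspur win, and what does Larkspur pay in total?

Larkspur: 3 units, pays $123,750

Merging the schedules and taking the best 3: 48,100 (Larkspur-1), 46,250 (Larkspur-2), 44,175 (Larkspur-3)
The (k+1)-th unit-bid is $41,250.
Larkspur wins 3 unit(s) at $41,250 each.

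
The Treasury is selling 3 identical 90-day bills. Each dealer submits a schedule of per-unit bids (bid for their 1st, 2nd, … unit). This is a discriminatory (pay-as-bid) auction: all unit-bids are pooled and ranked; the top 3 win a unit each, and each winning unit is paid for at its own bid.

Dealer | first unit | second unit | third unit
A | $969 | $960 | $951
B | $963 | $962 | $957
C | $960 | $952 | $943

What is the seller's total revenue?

Total revenue: $2,894

All unit-bids, highest first — top 3: 969 (A-1), 963 (B-1), 962 (B-2)
Next rejected bid: $960 (not a price — pay-as-bid).
Each winning unit pays its own bid.
Revenue = 969 + 963 + 962 = $2,894.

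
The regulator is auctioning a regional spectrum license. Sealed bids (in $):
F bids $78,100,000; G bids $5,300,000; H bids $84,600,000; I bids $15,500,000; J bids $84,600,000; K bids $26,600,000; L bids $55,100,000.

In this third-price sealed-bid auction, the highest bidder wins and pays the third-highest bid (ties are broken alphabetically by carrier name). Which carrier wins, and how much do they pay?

Sorting bids: 84,600,000 (H) > 84,600,000 (J) > 78,100,000 (F) > 55,100,000 (L) > 26,600,000 (K) > 15,500,000 (I) > …
H and J tie at $84,600,000; tie-break gives it to H.
H is highest; pays the third-highest bid, $78,100,000.

H pays $78,100,000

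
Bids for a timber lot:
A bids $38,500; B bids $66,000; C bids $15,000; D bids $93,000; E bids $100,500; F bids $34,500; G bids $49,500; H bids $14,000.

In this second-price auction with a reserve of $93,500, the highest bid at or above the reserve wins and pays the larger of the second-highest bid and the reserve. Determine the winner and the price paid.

Second-price auction with a reserve of $93,500: the highest bid at or above the reserve wins and pays the larger of the second-highest bid and the reserve.
Bids in order: 100,500 (E) > 93,000 (D) > 66,000 (B) > 49,500 (G) > 38,500 (A) > 34,500 (F) > …
E has the top bid at or above the reserve ($100,500).
max(second-highest $93,000, reserve $93,500) = $93,500.

E pays $93,500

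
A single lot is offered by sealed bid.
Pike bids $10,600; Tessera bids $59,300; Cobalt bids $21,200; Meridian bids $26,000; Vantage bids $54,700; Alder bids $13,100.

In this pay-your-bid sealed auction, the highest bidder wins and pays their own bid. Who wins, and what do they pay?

Tessera pays $59,300

Pay-your-bid sealed auction: the highest bidder wins and pays their own bid.
Sorting bids: 59,300 (Tessera) > 54,700 (Vantage) > 26,000 (Meridian) > 21,200 (Cobalt) > 13,100 (Alder) > 10,600 (Pike)
First-price: Tessera pays what they bid, $59,300.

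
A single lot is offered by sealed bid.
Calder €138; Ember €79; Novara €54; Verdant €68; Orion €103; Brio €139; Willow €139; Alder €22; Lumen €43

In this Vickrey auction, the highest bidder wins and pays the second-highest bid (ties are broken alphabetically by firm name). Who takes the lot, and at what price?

Brio pays €139

Vickrey auction: the highest bidder wins and pays the second-highest bid.
Bids in order: 139 (Brio) > 139 (Willow) > 138 (Calder) > 103 (Orion) > 79 (Ember) > 68 (Verdant) > …
Tie at €139 → Brio wins by tie-break.
Second-price: Brio pays Willow's bid of €139.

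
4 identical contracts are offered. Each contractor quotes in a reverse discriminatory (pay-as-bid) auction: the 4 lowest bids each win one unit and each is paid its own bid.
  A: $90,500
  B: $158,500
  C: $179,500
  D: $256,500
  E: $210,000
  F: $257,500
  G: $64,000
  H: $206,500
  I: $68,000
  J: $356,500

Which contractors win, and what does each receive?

G $64,000, I $68,000, A $90,500, B $158,500

Ordering the bids: 64,000 (G), 68,000 (I), 90,500 (A), 158,500 (B), 179,500 (C), 206,500 (H), …
Winners (4 units): G, I, A, B.
Each winner is paid its own bid: G $64,000, I $68,000, A $90,500, B $158,500.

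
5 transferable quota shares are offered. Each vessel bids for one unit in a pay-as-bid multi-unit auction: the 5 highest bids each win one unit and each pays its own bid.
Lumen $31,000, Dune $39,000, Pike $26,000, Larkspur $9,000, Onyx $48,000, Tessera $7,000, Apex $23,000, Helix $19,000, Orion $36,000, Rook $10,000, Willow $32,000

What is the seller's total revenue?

Sorting: 48,000 (Onyx), 39,000 (Dune), 36,000 (Orion), 32,000 (Willow), 31,000 (Lumen), 26,000 (Pike), 23,000 (Apex), …
Winners (5 units): Onyx, Dune, Orion, Willow, Lumen.
Total revenue = 48,000 + 39,000 + 36,000 + 32,000 + 31,000 = $186,000.

Total revenue: $186,000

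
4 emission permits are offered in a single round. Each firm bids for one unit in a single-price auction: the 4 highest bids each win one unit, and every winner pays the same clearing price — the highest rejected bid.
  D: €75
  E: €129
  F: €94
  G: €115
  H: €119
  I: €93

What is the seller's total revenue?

Ordering the bids: 129 (E), 119 (H), 115 (G), 94 (F), 93 (I), 75 (D)
Top 4: E, H, G, F.
Highest unsuccessful bid: €93 → clearing price.
Total revenue = 4 × €93 = €372.

Total revenue: €372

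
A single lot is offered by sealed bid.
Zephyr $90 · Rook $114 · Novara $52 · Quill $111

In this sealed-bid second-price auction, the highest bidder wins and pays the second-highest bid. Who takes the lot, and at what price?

Rook pays $111

Bids in order: 114 (Rook) > 111 (Quill) > 90 (Zephyr) > 52 (Novara)
Rook is highest; pays the second-highest bid, $111.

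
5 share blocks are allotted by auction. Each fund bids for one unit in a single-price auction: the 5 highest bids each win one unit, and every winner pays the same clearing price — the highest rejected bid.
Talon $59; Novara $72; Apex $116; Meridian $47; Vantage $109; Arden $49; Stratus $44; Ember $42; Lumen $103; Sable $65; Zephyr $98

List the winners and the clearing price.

Sorting: 116 (Apex), 109 (Vantage), 103 (Lumen), 98 (Zephyr), 72 (Novara), 65 (Sable), 59 (Talon), …
Top 5: Apex, Vantage, Lumen, Zephyr, Novara.
Highest unsuccessful bid: $65 → clearing price.

Apex, Vantage, Lumen, Zephyr, Novara; each pays $65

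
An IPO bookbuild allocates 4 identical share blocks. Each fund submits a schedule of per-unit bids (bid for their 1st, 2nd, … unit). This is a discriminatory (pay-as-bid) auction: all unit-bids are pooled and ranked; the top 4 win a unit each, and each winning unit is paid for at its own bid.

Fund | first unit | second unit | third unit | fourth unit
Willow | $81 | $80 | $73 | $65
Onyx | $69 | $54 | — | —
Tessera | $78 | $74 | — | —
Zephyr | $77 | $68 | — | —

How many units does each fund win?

Tessera 1, Willow 2, Zephyr 1

Pooled unit-bids ranked (top 4): 81 (Willow-1), 80 (Willow-2), 78 (Tessera-1), 77 (Zephyr-1)
Next rejected bid: $74 (not a price — pay-as-bid).
Allocation: Tessera 1, Willow 2, Zephyr 1.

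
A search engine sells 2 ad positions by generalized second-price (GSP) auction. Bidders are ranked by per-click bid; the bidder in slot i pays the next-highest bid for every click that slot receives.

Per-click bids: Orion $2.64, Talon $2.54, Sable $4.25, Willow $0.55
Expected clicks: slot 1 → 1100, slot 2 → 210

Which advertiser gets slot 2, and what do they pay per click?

Orion; $2.54 per click

Ranked by bid: $4.25 (Sable) > $2.64 (Orion) > $2.54 (Talon) > …
Slot 2 goes to the second-ranked bidder, Orion, who pays the next bid down: $2.54/click.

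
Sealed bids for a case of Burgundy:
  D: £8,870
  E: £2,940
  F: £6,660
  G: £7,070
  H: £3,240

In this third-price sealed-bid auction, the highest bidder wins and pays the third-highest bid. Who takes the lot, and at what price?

Bids ranked: 8,870 (D) > 7,070 (G) > 6,660 (F) > 3,240 (H) > 2,940 (E)
D wins; payment is bid #3 in the ranking = £6,660.

D pays £6,660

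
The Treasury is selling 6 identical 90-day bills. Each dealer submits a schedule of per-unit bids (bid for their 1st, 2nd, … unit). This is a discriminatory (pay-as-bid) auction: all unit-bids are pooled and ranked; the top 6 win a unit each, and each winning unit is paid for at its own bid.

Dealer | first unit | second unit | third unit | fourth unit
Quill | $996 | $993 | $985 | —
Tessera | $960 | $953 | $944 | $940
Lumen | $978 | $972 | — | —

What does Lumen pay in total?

All unit-bids, highest first — top 6: 996 (Quill-1), 993 (Quill-2), 985 (Quill-3), 978 (Lumen-1), 972 (Lumen-2), 960 (Tessera-1)
Next rejected bid: $953 (not a price — pay-as-bid).
Lumen's winning unit-bids: 978 + 972 = $1,950.

Lumen pays $1,950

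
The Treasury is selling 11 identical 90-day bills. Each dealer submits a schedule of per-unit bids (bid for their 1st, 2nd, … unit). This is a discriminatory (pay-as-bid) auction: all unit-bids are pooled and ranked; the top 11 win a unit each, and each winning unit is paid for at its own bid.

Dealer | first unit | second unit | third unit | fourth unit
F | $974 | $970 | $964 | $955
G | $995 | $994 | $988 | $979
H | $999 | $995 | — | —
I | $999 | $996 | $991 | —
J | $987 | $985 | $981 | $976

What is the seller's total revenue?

Total revenue: $10,910

All unit-bids, highest first — top 11: 999 (H-1), 999 (I-1), 996 (I-2), 995 (G-1), 995 (H-2), 994 (G-2), 991 (I-3), 988 (G-3), 987 (J-1), 985 (J-2), 981 (J-3)
Next rejected bid: $979 (not a price — pay-as-bid).
Each winning unit pays its own bid.
Revenue = 999 + 999 + 996 + 995 + 995 + 994 + 991 + 988 + 987 + 985 + 981 = $10,910.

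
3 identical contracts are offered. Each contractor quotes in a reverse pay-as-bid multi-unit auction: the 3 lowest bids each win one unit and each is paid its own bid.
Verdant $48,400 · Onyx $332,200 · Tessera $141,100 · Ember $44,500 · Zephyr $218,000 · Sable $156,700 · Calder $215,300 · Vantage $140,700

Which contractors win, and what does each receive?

Ember $44,500, Verdant $48,400, Vantage $140,700

Sorting: 44,500 (Ember), 48,400 (Verdant), 140,700 (Vantage), 141,100 (Tessera), 156,700 (Sable), …
Winners (3 units): Ember, Verdant, Vantage.
Each winner is paid its own bid: Ember $44,500, Verdant $48,400, Vantage $140,700.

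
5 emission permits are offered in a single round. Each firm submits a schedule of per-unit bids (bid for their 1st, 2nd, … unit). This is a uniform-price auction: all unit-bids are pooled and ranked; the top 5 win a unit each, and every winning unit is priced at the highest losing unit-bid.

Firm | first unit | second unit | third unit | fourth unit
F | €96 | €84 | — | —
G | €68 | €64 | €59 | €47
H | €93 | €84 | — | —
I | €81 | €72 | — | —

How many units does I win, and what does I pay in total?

I: 1 unit, pays €72

Pooled unit-bids ranked (top 5): 96 (F-1), 93 (H-1), 84 (F-2), 84 (H-2), 81 (I-1)
First bid not allocated: €72.
I wins 1 unit(s) at €72 each.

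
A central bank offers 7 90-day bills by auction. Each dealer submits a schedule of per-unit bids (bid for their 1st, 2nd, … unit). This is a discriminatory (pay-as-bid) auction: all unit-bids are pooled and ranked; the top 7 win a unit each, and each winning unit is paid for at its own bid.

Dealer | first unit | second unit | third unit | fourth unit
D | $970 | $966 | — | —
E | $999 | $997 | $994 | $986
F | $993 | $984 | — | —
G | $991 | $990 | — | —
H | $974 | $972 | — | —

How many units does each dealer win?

E 4, F 1, G 2

Merging the schedules and taking the best 7: 999 (E-1), 997 (E-2), 994 (E-3), 993 (F-1), 991 (G-1), 990 (G-2), 986 (E-4)
Next rejected bid: $984 (not a price — pay-as-bid).
Allocation: E 4, F 1, G 2.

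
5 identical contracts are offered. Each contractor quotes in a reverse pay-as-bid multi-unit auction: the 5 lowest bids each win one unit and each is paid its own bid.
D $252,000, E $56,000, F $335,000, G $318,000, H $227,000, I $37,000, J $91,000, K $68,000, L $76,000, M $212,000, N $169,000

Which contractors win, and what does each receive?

Bids ranked low→high: 37,000 (I), 56,000 (E), 68,000 (K), 76,000 (L), 91,000 (J), 169,000 (N), 212,000 (M), …
Lowest 5: I, E, K, L, J.
Each winner is paid its own bid: I $37,000, E $56,000, K $68,000, L $76,000, J $91,000.

I $37,000, E $56,000, K $68,000, L $76,000, J $91,000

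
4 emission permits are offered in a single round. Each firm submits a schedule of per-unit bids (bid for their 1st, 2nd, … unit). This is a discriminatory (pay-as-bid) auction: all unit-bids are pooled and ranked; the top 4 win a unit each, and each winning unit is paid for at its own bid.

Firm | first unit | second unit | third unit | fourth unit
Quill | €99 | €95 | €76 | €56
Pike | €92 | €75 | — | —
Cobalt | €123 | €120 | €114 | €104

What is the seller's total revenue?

Merging the schedules and taking the best 4: 123 (Cobalt-1), 120 (Cobalt-2), 114 (Cobalt-3), 104 (Cobalt-4)
Next rejected bid: €99 (not a price — pay-as-bid).
Each winning unit pays its own bid.
Revenue = 123 + 120 + 114 + 104 = €461.

Total revenue: €461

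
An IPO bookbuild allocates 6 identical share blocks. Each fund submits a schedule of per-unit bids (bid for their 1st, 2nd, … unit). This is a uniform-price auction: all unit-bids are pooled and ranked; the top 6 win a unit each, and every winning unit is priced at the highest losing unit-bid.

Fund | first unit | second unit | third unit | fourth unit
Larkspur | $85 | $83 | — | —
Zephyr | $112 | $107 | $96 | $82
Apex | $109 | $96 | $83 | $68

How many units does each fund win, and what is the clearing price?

Apex 2, Larkspur 1, Zephyr 3; clearing price $83

Merging the schedules and taking the best 6: 112 (Zephyr-1), 109 (Apex-1), 107 (Zephyr-2), 96 (Zephyr-3), 96 (Apex-2), 85 (Larkspur-1)
Highest rejected unit-bid = $83.
Allocation: Apex 2, Larkspur 1, Zephyr 3.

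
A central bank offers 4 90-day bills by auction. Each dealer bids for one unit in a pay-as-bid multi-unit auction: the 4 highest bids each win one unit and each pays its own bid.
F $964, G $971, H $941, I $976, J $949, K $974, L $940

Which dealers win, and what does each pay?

I $976, K $974, G $971, F $964

Ordering the bids: 976 (I), 974 (K), 971 (G), 964 (F), 949 (J), 941 (H), …
Top 4: I, K, G, F.
Each winner pays its own bid: I $976, K $974, G $971, F $964.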